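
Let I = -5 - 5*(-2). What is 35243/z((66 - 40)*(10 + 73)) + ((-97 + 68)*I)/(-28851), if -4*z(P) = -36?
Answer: 338932366/86553 ≈ 3915.9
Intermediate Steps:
I = 5 (I = -5 + 10 = 5)
z(P) = 9 (z(P) = -¼*(-36) = 9)
35243/z((66 - 40)*(10 + 73)) + ((-97 + 68)*I)/(-28851) = 35243/9 + ((-97 + 68)*5)/(-28851) = 35243*(⅑) - 29*5*(-1/28851) = 35243/9 - 145*(-1/28851) = 35243/9 + 145/28851 = 338932366/86553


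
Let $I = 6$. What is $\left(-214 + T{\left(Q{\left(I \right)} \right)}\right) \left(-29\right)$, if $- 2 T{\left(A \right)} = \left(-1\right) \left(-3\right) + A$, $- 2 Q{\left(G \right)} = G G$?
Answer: $\frac{11977}{2} \approx 5988.5$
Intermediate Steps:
$Q{\left(G \right)} = - \frac{G^{2}}{2}$ ($Q{\left(G \right)} = - \frac{G G}{2} = - \frac{G^{2}}{2}$)
$T{\left(A \right)} = - \frac{3}{2} - \frac{A}{2}$ ($T{\left(A \right)} = - \frac{\left(-1\right) \left(-3\right) + A}{2} = - \frac{3 + A}{2} = - \frac{3}{2} - \frac{A}{2}$)
$\left(-214 + T{\left(Q{\left(I \right)} \right)}\right) \left(-29\right) = \left(-214 - \left(\frac{3}{2} + \frac{\left(- \frac{1}{2}\right) 6^{2}}{2}\right)\right) \left(-29\right) = \left(-214 - \left(\frac{3}{2} + \frac{\left(- \frac{1}{2}\right) 36}{2}\right)\right) \left(-29\right) = \left(-214 - - \frac{15}{2}\right) \left(-29\right) = \left(-214 + \left(- \frac{3}{2} + 9\right)\right) \left(-29\right) = \left(-214 + \frac{15}{2}\right) \left(-29\right) = \left(- \frac{413}{2}\right) \left(-29\right) = \frac{11977}{2}$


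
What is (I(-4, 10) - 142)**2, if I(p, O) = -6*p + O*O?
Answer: 324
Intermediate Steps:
I(p, O) = O**2 - 6*p (I(p, O) = -6*p + O**2 = O**2 - 6*p)
(I(-4, 10) - 142)**2 = ((10**2 - 6*(-4)) - 142)**2 = ((100 + 24) - 142)**2 = (124 - 142)**2 = (-18)**2 = 324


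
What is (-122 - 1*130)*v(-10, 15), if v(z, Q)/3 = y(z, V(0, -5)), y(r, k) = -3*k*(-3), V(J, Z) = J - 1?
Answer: 6804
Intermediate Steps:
V(J, Z) = -1 + J
y(r, k) = 9*k
v(z, Q) = -27 (v(z, Q) = 3*(9*(-1 + 0)) = 3*(9*(-1)) = 3*(-9) = -27)
(-122 - 1*130)*v(-10, 15) = (-122 - 1*130)*(-27) = (-122 - 130)*(-27) = -252*(-27) = 6804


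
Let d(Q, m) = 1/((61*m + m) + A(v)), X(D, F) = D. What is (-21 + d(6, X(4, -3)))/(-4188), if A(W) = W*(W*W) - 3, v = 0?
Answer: 1286/256515 ≈ 0.0050134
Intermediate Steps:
A(W) = -3 + W**3 (A(W) = W*W**2 - 3 = W**3 - 3 = -3 + W**3)
d(Q, m) = 1/(-3 + 62*m) (d(Q, m) = 1/((61*m + m) + (-3 + 0**3)) = 1/(62*m + (-3 + 0)) = 1/(62*m - 3) = 1/(-3 + 62*m))
(-21 + d(6, X(4, -3)))/(-4188) = (-21 + 1/(-3 + 62*4))/(-4188) = (-21 + 1/(-3 + 248))*(-1/4188) = (-21 + 1/245)*(-1/4188) = -5144/245*(-1/4188) = 1286/256515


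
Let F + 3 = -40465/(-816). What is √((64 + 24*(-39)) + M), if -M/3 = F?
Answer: I*√4678417/68 ≈ 31.808*I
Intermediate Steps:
F = 38017/816 (F = -3 - 40465/(-816) = -3 - 40465*(-1/816) = -3 + 40465/816 = 38017/816 ≈ 46.589)
M = -38017/272 (M = -3*38017/816 = -38017/272 ≈ -139.77)
√((64 + 24*(-39)) + M) = √((64 + 24*(-39)) - 38017/272) = √((64 - 936) - 38017/272) = √(-872 - 38017/272) = √(-275201/272) = I*√4678417/68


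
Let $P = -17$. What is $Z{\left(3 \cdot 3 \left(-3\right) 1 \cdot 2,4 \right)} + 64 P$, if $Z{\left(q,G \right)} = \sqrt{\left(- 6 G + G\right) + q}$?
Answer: $-1088 + i \sqrt{74} \approx -1088.0 + 8.6023 i$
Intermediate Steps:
$Z{\left(q,G \right)} = \sqrt{q - 5 G}$ ($Z{\left(q,G \right)} = \sqrt{- 5 G + q} = \sqrt{q - 5 G}$)
$Z{\left(3 \cdot 3 \left(-3\right) 1 \cdot 2,4 \right)} + 64 P = \sqrt{3 \cdot 3 \left(-3\right) 1 \cdot 2 - 20} + 64 \left(-17\right) = \sqrt{3 \left(\left(-9\right) 1\right) 2 - 20} - 1088 = \sqrt{3 \left(-9\right) 2 - 20} - 1088 = \sqrt{\left(-27\right) 2 - 20} - 1088 = \sqrt{-54 - 20} - 1088 = \sqrt{-74} - 1088 = i \sqrt{74} - 1088 = -1088 + i \sqrt{74}$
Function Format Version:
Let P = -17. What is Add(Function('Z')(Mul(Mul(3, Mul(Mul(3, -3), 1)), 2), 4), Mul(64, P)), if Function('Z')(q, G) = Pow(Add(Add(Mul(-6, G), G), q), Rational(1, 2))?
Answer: Add(-1088, Mul(I, Pow(74, Rational(1, 2)))) ≈ Add(-1088.0, Mul(8.6023, I))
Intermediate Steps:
Function('Z')(q, G) = Pow(Add(q, Mul(-5, G)), Rational(1, 2)) (Function('Z')(q, G) = Pow(Add(Mul(-5, G), q), Rational(1, 2)) = Pow(Add(q, Mul(-5, G)), Rational(1, 2)))
Add(Function('Z')(Mul(Mul(3, Mul(Mul(3, -3), 1)), 2), 4), Mul(64, P)) = Add(Pow(Add(Mul(Mul(3, Mul(Mul(3, -3), 1)), 2), Mul(-5, 4)), Rational(1, 2)), Mul(64, -17)) = Add(Pow(Add(Mul(Mul(3, Mul(-9, 1)), 2), -20), Rational(1, 2)), -1088) = Add(Pow(Add(Mul(Mul(3, -9), 2), -20), Rational(1, 2)), -1088) = Add(Pow(Add(Mul(-27, 2), -20), Rational(1, 2)), -1088) = Add(Pow(Add(-54, -20), Rational(1, 2)), -1088) = Add(Pow(-74, Rational(1, 2)), -1088) = Add(Mul(I, Pow(74, Rational(1, 2))), -1088) = Add(-1088, Mul(I, Pow(74, Rational(1, 2))))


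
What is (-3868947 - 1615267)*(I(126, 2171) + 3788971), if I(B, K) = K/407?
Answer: -228575127631696/11 ≈ -2.0780e+13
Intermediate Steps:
I(B, K) = K/407 (I(B, K) = K*(1/407) = K/407)
(-3868947 - 1615267)*(I(126, 2171) + 3788971) = (-3868947 - 1615267)*((1/407)*2171 + 3788971) = -5484214*(2171/407 + 3788971) = -5484214*1542113368/407 = -228575127631696/11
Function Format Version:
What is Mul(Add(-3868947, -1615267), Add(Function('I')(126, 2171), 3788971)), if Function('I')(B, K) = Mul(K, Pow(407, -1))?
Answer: Rational(-228575127631696, 11) ≈ -2.0780e+13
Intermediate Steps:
Function('I')(B, K) = Mul(Rational(1, 407), K) (Function('I')(B, K) = Mul(K, Rational(1, 407)) = Mul(Rational(1, 407), K))
Mul(Add(-3868947, -1615267), Add(Function('I')(126, 2171), 3788971)) = Mul(Add(-3868947, -1615267), Add(Mul(Rational(1, 407), 2171), 3788971)) = Mul(-5484214, Add(Rational(2171, 407), 3788971)) = Mul(-5484214, Rational(1542113368, 407)) = Rational(-228575127631696, 11)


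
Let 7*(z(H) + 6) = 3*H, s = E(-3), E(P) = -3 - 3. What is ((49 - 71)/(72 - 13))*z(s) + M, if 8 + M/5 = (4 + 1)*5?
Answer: 36425/413 ≈ 88.196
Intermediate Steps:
E(P) = -6
s = -6
M = 85 (M = -40 + 5*((4 + 1)*5) = -40 + 5*(5*5) = -40 + 5*25 = -40 + 125 = 85)
z(H) = -6 + 3*H/7 (z(H) = -6 + (3*H)/7 = -6 + 3*H/7)
((49 - 71)/(72 - 13))*z(s) + M = ((49 - 71)/(72 - 13))*(-6 + (3/7)*(-6)) + 85 = (-22/59)*(-6 - 18/7) + 85 = -22*1/59*(-60/7) + 85 = -22/59*(-60/7) + 85 = 1320/413 + 85 = 36425/413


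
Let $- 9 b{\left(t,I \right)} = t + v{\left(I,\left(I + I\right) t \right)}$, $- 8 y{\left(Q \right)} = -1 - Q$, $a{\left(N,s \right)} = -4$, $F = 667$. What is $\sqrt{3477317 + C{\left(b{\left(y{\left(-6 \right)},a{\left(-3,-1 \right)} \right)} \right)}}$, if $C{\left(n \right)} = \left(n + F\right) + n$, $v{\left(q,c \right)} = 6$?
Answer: $\frac{\sqrt{125207381}}{6} \approx 1864.9$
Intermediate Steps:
$y{\left(Q \right)} = \frac{1}{8} + \frac{Q}{8}$ ($y{\left(Q \right)} = - \frac{-1 - Q}{8} = \frac{1}{8} + \frac{Q}{8}$)
$b{\left(t,I \right)} = - \frac{2}{3} - \frac{t}{9}$ ($b{\left(t,I \right)} = - \frac{t + 6}{9} = - \frac{6 + t}{9} = - \frac{2}{3} - \frac{t}{9}$)
$C{\left(n \right)} = 667 + 2 n$ ($C{\left(n \right)} = \left(n + 667\right) + n = \left(667 + n\right) + n = 667 + 2 n$)
$\sqrt{3477317 + C{\left(b{\left(y{\left(-6 \right)},a{\left(-3,-1 \right)} \right)} \right)}} = \sqrt{3477317 + \left(667 + 2 \left(- \frac{2}{3} - \frac{\frac{1}{8} + \frac{1}{8} \left(-6\right)}{9}\right)\right)} = \sqrt{3477317 + \left(667 + 2 \left(- \frac{2}{3} - \frac{\frac{1}{8} - \frac{3}{4}}{9}\right)\right)} = \sqrt{3477317 + \left(667 + 2 \left(- \frac{2}{3} - - \frac{5}{72}\right)\right)} = \sqrt{3477317 + \left(667 + 2 \left(- \frac{2}{3} + \frac{5}{72}\right)\right)} = \sqrt{3477317 + \left(667 + 2 \left(- \frac{43}{72}\right)\right)} = \sqrt{3477317 + \left(667 - \frac{43}{36}\right)} = \sqrt{3477317 + \frac{23969}{36}} = \sqrt{\frac{125207381}{36}} = \frac{\sqrt{125207381}}{6}$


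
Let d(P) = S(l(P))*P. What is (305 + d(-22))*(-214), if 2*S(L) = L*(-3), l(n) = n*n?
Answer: -3483278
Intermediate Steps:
l(n) = n²
S(L) = -3*L/2 (S(L) = (L*(-3))/2 = (-3*L)/2 = -3*L/2)
d(P) = -3*P³/2 (d(P) = (-3*P²/2)*P = -3*P³/2)
(305 + d(-22))*(-214) = (305 - 3/2*(-22)³)*(-214) = (305 - 3/2*(-10648))*(-214) = (305 + 15972)*(-214) = 16277*(-214) = -3483278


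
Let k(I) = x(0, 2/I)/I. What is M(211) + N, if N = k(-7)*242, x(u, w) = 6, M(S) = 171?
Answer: -255/7 ≈ -36.429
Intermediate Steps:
k(I) = 6/I
N = -1452/7 (N = (6/(-7))*242 = (6*(-⅐))*242 = -6/7*242 = -1452/7 ≈ -207.43)
M(211) + N = 171 - 1452/7 = -255/7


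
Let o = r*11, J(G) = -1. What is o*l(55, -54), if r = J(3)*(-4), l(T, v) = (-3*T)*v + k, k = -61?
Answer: 389356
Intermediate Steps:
l(T, v) = -61 - 3*T*v (l(T, v) = (-3*T)*v - 61 = -3*T*v - 61 = -61 - 3*T*v)
r = 4 (r = -1*(-4) = 4)
o = 44 (o = 4*11 = 44)
o*l(55, -54) = 44*(-61 - 3*55*(-54)) = 44*(-61 + 8910) = 44*8849 = 389356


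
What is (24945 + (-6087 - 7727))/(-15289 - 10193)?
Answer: -11131/25482 ≈ -0.43682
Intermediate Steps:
(24945 + (-6087 - 7727))/(-15289 - 10193) = (24945 - 13814)/(-25482) = 11131*(-1/25482) = -11131/25482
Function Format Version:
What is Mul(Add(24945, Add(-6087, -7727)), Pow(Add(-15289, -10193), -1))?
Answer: Rational(-11131, 25482) ≈ -0.43682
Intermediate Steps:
Mul(Add(24945, Add(-6087, -7727)), Pow(Add(-15289, -10193), -1)) = Mul(Add(24945, -13814), Pow(-25482, -1)) = Mul(11131, Rational(-1, 25482)) = Rational(-11131, 25482)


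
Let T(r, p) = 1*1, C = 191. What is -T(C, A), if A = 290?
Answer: -1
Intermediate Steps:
T(r, p) = 1
-T(C, A) = -1*1 = -1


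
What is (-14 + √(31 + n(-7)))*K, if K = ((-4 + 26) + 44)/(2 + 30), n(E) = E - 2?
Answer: -231/8 + 33*√22/16 ≈ -19.201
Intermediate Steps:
n(E) = -2 + E
K = 33/16 (K = (22 + 44)/32 = 66*(1/32) = 33/16 ≈ 2.0625)
(-14 + √(31 + n(-7)))*K = (-14 + √(31 + (-2 - 7)))*(33/16) = (-14 + √(31 - 9))*(33/16) = (-14 + √22)*(33/16) = -231/8 + 33*√22/16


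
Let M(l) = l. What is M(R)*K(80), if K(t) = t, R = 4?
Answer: 320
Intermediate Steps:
M(R)*K(80) = 4*80 = 320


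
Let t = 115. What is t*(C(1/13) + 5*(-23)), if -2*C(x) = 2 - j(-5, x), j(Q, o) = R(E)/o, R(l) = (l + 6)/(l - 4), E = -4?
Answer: -108215/8 ≈ -13527.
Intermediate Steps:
R(l) = (6 + l)/(-4 + l)
j(Q, o) = -1/(4*o) (j(Q, o) = ((6 - 4)/(-4 - 4))/o = (2/(-8))/o = (-⅛*2)/o = -1/(4*o))
C(x) = -1 - 1/(8*x) (C(x) = -(2 - (-1)/(4*x))/2 = -(2 + 1/(4*x))/2 = -1 - 1/(8*x))
t*(C(1/13) + 5*(-23)) = 115*((-⅛ - 1/13)/(1/13) + 5*(-23)) = 115*((-⅛ - 1*1/13)/(1/13) - 115) = 115*(13*(-⅛ - 1/13) - 115) = 115*(13*(-21/104) - 115) = 115*(-21/8 - 115) = 115*(-941/8) = -108215/8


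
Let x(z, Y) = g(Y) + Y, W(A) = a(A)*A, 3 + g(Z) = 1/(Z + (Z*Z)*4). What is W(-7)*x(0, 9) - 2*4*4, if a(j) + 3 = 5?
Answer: -38642/333 ≈ -116.04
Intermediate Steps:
a(j) = 2 (a(j) = -3 + 5 = 2)
g(Z) = -3 + 1/(Z + 4*Z**2) (g(Z) = -3 + 1/(Z + (Z*Z)*4) = -3 + 1/(Z + Z**2*4) = -3 + 1/(Z + 4*Z**2))
W(A) = 2*A
x(z, Y) = Y + (1 - 12*Y**2 - 3*Y)/(Y*(1 + 4*Y)) (x(z, Y) = (1 - 12*Y**2 - 3*Y)/(Y*(1 + 4*Y)) + Y = Y + (1 - 12*Y**2 - 3*Y)/(Y*(1 + 4*Y)))
W(-7)*x(0, 9) - 2*4*4 = (2*(-7))*((1 - 11*9**2 - 3*9 + 4*9**3)/(9*(1 + 4*9))) - 2*4*4 = -14*(1 - 11*81 - 27 + 4*729)/(9*(1 + 36)) - 8*4 = -14*(1 - 891 - 27 + 2916)/(9*37) - 32 = -14*1999/(9*37) - 32 = -14*1999/333 - 32 = -27986/333 - 32 = -38642/333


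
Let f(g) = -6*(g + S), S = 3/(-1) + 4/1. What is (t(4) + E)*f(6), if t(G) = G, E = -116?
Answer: 4704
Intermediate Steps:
S = 1 (S = 3*(-1) + 4*1 = -3 + 4 = 1)
f(g) = -6 - 6*g (f(g) = -6*(g + 1) = -6*(1 + g) = -6 - 6*g)
(t(4) + E)*f(6) = (4 - 116)*(-6 - 6*6) = -112*(-6 - 36) = -112*(-42) = 4704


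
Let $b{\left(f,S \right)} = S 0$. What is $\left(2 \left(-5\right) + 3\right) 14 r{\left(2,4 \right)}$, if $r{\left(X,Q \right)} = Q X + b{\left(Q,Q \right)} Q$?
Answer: $-784$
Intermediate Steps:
$b{\left(f,S \right)} = 0$
$r{\left(X,Q \right)} = Q X$ ($r{\left(X,Q \right)} = Q X + 0 Q = Q X + 0 = Q X$)
$\left(2 \left(-5\right) + 3\right) 14 r{\left(2,4 \right)} = \left(2 \left(-5\right) + 3\right) 14 \cdot 4 \cdot 2 = \left(-10 + 3\right) 14 \cdot 8 = \left(-7\right) 14 \cdot 8 = \left(-98\right) 8 = -784$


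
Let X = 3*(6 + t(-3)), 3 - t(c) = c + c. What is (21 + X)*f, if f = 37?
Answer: 2442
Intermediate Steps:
t(c) = 3 - 2*c (t(c) = 3 - (c + c) = 3 - 2*c)
X = 45 (X = 3*(6 + (3 - 2*(-3))) = 3*(6 + (3 + 6)) = 3*(6 + 9) = 3*15 = 45)
(21 + X)*f = (21 + 45)*37 = 66*37 = 2442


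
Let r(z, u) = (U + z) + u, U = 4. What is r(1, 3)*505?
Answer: 4040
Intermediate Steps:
r(z, u) = 4 + u + z (r(z, u) = (4 + z) + u = 4 + u + z)
r(1, 3)*505 = (4 + 3 + 1)*505 = 8*505 = 4040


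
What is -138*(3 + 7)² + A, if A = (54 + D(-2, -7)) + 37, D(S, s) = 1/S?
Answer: -27419/2 ≈ -13710.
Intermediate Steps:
A = 181/2 (A = (54 + 1/(-2)) + 37 = (54 - ½) + 37 = 107/2 + 37 = 181/2 ≈ 90.500)
-138*(3 + 7)² + A = -138*(3 + 7)² + 181/2 = -138*10² + 181/2 = -138*100 + 181/2 = -13800 + 181/2 = -27419/2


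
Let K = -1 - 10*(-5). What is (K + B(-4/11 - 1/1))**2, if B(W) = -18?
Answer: 961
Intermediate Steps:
K = 49 (K = -1 + 50 = 49)
(K + B(-4/11 - 1/1))**2 = (49 - 18)**2 = 31**2 = 961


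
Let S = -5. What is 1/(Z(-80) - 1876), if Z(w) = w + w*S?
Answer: -1/1556 ≈ -0.00064267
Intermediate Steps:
Z(w) = -4*w (Z(w) = w + w*(-5) = w - 5*w = -4*w)
1/(Z(-80) - 1876) = 1/(-4*(-80) - 1876) = 1/(320 - 1876) = 1/(-1556) = -1/1556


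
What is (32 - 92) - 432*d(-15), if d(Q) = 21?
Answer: -9132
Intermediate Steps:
(32 - 92) - 432*d(-15) = (32 - 92) - 432*21 = -60 - 9072 = -9132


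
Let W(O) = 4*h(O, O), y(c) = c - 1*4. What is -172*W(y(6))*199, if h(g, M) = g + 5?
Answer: -958384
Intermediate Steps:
h(g, M) = 5 + g
y(c) = -4 + c (y(c) = c - 4 = -4 + c)
W(O) = 20 + 4*O (W(O) = 4*(5 + O) = 20 + 4*O)
-172*W(y(6))*199 = -172*(20 + 4*(-4 + 6))*199 = -172*(20 + 4*2)*199 = -172*(20 + 8)*199 = -172*28*199 = -4816*199 = -958384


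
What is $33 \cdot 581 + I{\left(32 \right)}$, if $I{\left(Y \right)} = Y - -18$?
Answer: $19223$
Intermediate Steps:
$I{\left(Y \right)} = 18 + Y$ ($I{\left(Y \right)} = Y + 18 = 18 + Y$)
$33 \cdot 581 + I{\left(32 \right)} = 33 \cdot 581 + \left(18 + 32\right) = 19173 + 50 = 19223$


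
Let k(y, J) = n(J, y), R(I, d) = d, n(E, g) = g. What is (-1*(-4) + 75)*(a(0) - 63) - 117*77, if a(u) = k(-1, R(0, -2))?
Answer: -14065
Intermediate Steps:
k(y, J) = y
a(u) = -1
(-1*(-4) + 75)*(a(0) - 63) - 117*77 = (-1*(-4) + 75)*(-1 - 63) - 117*77 = (4 + 75)*(-64) - 9009 = 79*(-64) - 9009 = -5056 - 9009 = -14065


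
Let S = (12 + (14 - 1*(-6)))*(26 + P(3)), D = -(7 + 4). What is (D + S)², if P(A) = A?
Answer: 840889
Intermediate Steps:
D = -11 (D = -1*11 = -11)
S = 928 (S = (12 + (14 - 1*(-6)))*(26 + 3) = (12 + (14 + 6))*29 = (12 + 20)*29 = 32*29 = 928)
(D + S)² = (-11 + 928)² = 917² = 840889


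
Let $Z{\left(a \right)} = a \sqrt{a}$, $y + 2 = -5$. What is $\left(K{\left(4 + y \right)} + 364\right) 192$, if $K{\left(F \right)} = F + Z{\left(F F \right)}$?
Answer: $74496$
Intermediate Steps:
$y = -7$ ($y = -2 - 5 = -7$)
$Z{\left(a \right)} = a^{\frac{3}{2}}$
$K{\left(F \right)} = F + \left(F^{2}\right)^{\frac{3}{2}}$ ($K{\left(F \right)} = F + \left(F F\right)^{\frac{3}{2}} = F + \left(F^{2}\right)^{\frac{3}{2}}$)
$\left(K{\left(4 + y \right)} + 364\right) 192 = \left(\left(\left(4 - 7\right) + \left(\left(4 - 7\right)^{2}\right)^{\frac{3}{2}}\right) + 364\right) 192 = \left(\left(-3 + \left(\left(-3\right)^{2}\right)^{\frac{3}{2}}\right) + 364\right) 192 = \left(\left(-3 + 9^{\frac{3}{2}}\right) + 364\right) 192 = \left(\left(-3 + 27\right) + 364\right) 192 = \left(24 + 364\right) 192 = 388 \cdot 192 = 74496$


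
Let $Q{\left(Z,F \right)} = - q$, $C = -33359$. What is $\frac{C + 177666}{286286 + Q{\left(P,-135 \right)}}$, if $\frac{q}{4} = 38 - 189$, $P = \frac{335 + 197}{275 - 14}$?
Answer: $\frac{144307}{286890} \approx 0.50301$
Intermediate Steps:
$P = \frac{532}{261} \approx 2.0383$
$q = -604$ ($q = 4 \left(38 - 189\right) = 4 \left(-151\right) = -604$)
$Q{\left(Z,F \right)} = 604$ ($Q{\left(Z,F \right)} = \left(-1\right) \left(-604\right) = 604$)
$\frac{C + 177666}{286286 + Q{\left(P,-135 \right)}} = \frac{-33359 + 177666}{286286 + 604} = \frac{144307}{286890}$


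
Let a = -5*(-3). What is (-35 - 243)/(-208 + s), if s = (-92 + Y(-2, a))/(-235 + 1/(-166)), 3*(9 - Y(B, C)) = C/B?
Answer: 1549294/1157275 ≈ 1.3387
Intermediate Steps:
a = 15
Y(B, C) = 9 - C/(3*B)
s = 1909/5573 (s = (-92 + (9 - 1/3*15/(-2)))/(-235 + 1/(-166)) = (-92 + (9 - 1/3*15*(-1/2)))/(-235 - 1/166) = (-92 + (9 + 5/2))/(-39011/166) = (-92 + 23/2)*(-166/39011) = -161/2*(-166/39011) = 1909/5573 ≈ 0.34254)
(-35 - 243)/(-208 + s) = (-35 - 243)/(-208 + 1909/5573) = -278/(-1157275/5573) = -278*(-5573/1157275) = 1549294/1157275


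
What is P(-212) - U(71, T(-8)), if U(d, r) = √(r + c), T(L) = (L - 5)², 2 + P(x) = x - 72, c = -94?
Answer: -286 - 5*√3 ≈ -294.66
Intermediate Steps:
P(x) = -74 + x (P(x) = -2 + (x - 72) = -2 + (-72 + x) = -74 + x)
T(L) = (-5 + L)²
U(d, r) = √(-94 + r) (U(d, r) = √(r - 94) = √(-94 + r))
P(-212) - U(71, T(-8)) = (-74 - 212) - √(-94 + (-5 - 8)²) = -286 - √(-94 + (-13)²) = -286 - √(-94 + 169) = -286 - √75 = -286 - 5*√3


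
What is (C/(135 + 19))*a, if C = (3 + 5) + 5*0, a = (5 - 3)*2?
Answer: 16/77 ≈ 0.20779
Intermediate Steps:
a = 4 (a = 2*2 = 4)
C = 8 (C = 8 + 0 = 8)
(C/(135 + 19))*a = (8/(135 + 19))*4 = (8/154)*4 = ((1/154)*8)*4 = (4/77)*4 = 16/77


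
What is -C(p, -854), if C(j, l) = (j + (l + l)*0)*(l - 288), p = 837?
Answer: 955854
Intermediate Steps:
C(j, l) = j*(-288 + l) (C(j, l) = (j + (2*l)*0)*(-288 + l) = (j + 0)*(-288 + l) = j*(-288 + l))
-C(p, -854) = -837*(-288 - 854) = -837*(-1142) = -1*(-955854) = 955854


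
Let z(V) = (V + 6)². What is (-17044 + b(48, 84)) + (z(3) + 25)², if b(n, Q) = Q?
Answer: -5724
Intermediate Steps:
z(V) = (6 + V)²
(-17044 + b(48, 84)) + (z(3) + 25)² = (-17044 + 84) + ((6 + 3)² + 25)² = -16960 + (9² + 25)² = -16960 + (81 + 25)² = -16960 + 106² = -16960 + 11236 = -5724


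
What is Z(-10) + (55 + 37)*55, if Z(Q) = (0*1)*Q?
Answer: 5060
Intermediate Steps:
Z(Q) = 0 (Z(Q) = 0*Q = 0)
Z(-10) + (55 + 37)*55 = 0 + (55 + 37)*55 = 0 + 92*55 = 0 + 5060 = 5060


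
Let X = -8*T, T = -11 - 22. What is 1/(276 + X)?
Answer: 1/540 ≈ 0.0018519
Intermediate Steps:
T = -33
X = 264 (X = -8*(-33) = 264)
1/(276 + X) = 1/(276 + 264) = 1/540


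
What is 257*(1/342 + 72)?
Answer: 6328625/342 ≈ 18505.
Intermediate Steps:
257*(1/342 + 72) = 257*(24625/342) = 6328625/342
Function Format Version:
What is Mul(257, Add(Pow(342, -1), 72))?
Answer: Rational(6328625, 342) ≈ 18505.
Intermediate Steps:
Mul(257, Add(Pow(342, -1), 72)) = Mul(257, Add(Rational(1, 342), 72)) = Mul(257, Rational(24625, 342)) = Rational(6328625, 342)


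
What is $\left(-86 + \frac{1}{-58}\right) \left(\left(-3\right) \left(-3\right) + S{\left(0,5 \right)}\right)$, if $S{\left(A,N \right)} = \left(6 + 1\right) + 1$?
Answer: $- \frac{84813}{58} \approx -1462.3$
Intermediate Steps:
$S{\left(A,N \right)} = 8$ ($S{\left(A,N \right)} = 7 + 1 = 8$)
$\left(-86 + \frac{1}{-58}\right) \left(\left(-3\right) \left(-3\right) + S{\left(0,5 \right)}\right) = \left(-86 + \frac{1}{-58}\right) \left(\left(-3\right) \left(-3\right) + 8\right) = \left(-86 - \frac{1}{58}\right) \left(9 + 8\right) = \left(- \frac{4989}{58}\right) 17 = - \frac{84813}{58}$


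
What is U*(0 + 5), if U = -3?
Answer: -15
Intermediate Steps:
U*(0 + 5) = -3*(0 + 5) = -3*5 = -15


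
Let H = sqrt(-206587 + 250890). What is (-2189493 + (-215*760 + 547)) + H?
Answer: -2352346 + sqrt(44303) ≈ -2.3521e+6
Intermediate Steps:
H = sqrt(44303) ≈ 210.48
(-2189493 + (-215*760 + 547)) + H = (-2189493 + (-215*760 + 547)) + sqrt(44303) = (-2189493 + (-163400 + 547)) + sqrt(44303) = (-2189493 - 162853) + sqrt(44303) = -2352346 + sqrt(44303)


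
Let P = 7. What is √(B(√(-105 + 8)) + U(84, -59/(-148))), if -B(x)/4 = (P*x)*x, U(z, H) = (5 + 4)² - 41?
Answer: 2*√689 ≈ 52.498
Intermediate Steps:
U(z, H) = 40 (U(z, H) = 9² - 41 = 81 - 41 = 40)
B(x) = -28*x² (B(x) = -4*7*x*x = -28*x²)
√(B(√(-105 + 8)) + U(84, -59/(-148))) = √(-28*(√(-105 + 8))² + 40) = √(-28*(√(-97))² + 40) = √(-28*(I*√97)² + 40) = √(-28*(-97) + 40) = √(2716 + 40) = √2756 = 2*√689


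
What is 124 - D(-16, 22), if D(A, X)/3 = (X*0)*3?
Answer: 124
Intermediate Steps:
D(A, X) = 0 (D(A, X) = 3*((X*0)*3) = 3*(0*3) = 3*0 = 0)
124 - D(-16, 22) = 124 - 1*0 = 124 + 0 = 124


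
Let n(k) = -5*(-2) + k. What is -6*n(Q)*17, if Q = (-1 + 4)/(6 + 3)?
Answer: -1054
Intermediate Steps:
Q = ⅓ (Q = 3/9 = 3*(⅑) = ⅓ ≈ 0.33333)
n(k) = 10 + k
-6*n(Q)*17 = -6*(10 + ⅓)*17 = -6*31/3*17 = -62*17 = -1054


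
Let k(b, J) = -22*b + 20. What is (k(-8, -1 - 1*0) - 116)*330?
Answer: 26400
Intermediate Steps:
k(b, J) = 20 - 22*b
(k(-8, -1 - 1*0) - 116)*330 = ((20 - 22*(-8)) - 116)*330 = ((20 + 176) - 116)*330 = (196 - 116)*330 = 80*330 = 26400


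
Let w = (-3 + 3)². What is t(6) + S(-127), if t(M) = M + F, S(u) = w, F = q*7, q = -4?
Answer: -22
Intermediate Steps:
w = 0 (w = 0² = 0)
F = -28 (F = -4*7 = -28)
S(u) = 0
t(M) = -28 + M (t(M) = M - 28 = -28 + M)
t(6) + S(-127) = (-28 + 6) + 0 = -22 + 0 = -22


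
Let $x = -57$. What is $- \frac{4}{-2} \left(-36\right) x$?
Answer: $4104$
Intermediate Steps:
$- \frac{4}{-2} \left(-36\right) x = - \frac{4}{-2} \left(-36\right) \left(-57\right) = - 4 \left(- \frac{1}{2}\right) \left(-36\right) \left(-57\right) = - \left(-2\right) \left(-36\right) \left(-57\right) = - 72 \left(-57\right) = \left(-1\right) \left(-4104\right) = 4104$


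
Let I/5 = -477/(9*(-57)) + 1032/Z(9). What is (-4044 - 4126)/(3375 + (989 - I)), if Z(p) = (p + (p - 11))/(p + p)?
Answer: 3259830/3554779 ≈ 0.91703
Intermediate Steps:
Z(p) = (-11 + 2*p)/(2*p) (Z(p) = (p + (-11 + p))/((2*p)) = (-11 + 2*p)*(1/(2*p)) = (-11 + 2*p)/(2*p))
I = 5296015/399 (I = 5*(-477/(9*(-57)) + 1032/(((-11/2 + 9)/9))) = 5*(-477/(-513) + 1032/(((⅑)*(7/2)))) = 5*(-477*(-1/513) + 1032/(7/18)) = 5*(53/57 + 1032*(18/7)) = 5*(53/57 + 18576/7) = 5*(1059203/399) = 5296015/399 ≈ 13273.)
(-4044 - 4126)/(3375 + (989 - I)) = (-4044 - 4126)/(3375 + (989 - 1*5296015/399)) = -8170/(3375 + (989 - 5296015/399)) = -8170/(3375 - 4901404/399) = -8170/(-3554779/399) = -8170*(-399/3554779) = 3259830/3554779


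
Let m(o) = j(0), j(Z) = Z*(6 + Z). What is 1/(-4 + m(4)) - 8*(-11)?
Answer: 351/4 ≈ 87.750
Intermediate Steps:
m(o) = 0 (m(o) = 0*(6 + 0) = 0*6 = 0)
1/(-4 + m(4)) - 8*(-11) = 1/(-4 + 0) - 8*(-11) = 1/(-4) + 88 = -1/4 + 88 = 351/4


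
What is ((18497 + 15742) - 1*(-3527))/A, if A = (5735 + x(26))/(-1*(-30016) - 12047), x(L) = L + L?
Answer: 678617254/5787 ≈ 1.1727e+5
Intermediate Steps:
x(L) = 2*L
A = 5787/17969 (A = (5735 + 2*26)/(-1*(-30016) - 12047) = (5735 + 52)/(30016 - 12047) = 5787/17969 ≈ 0.32205)
((18497 + 15742) - 1*(-3527))/A = ((18497 + 15742) - 1*(-3527))/(5787/17969) = (34239 + 3527)*(17969/5787) = 37766*(17969/5787) = 678617254/5787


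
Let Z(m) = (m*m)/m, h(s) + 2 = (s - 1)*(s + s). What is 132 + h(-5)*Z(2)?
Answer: 248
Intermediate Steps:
h(s) = -2 + 2*s*(-1 + s) (h(s) = -2 + (s - 1)*(s + s) = -2 + (-1 + s)*(2*s) = -2 + 2*s*(-1 + s))
Z(m) = m (Z(m) = m**2/m = m)
132 + h(-5)*Z(2) = 132 + (-2 - 2*(-5) + 2*(-5)**2)*2 = 132 + (-2 + 10 + 2*25)*2 = 132 + (-2 + 10 + 50)*2 = 132 + 58*2 = 132 + 116 = 248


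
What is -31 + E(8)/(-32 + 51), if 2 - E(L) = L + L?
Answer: -603/19 ≈ -31.737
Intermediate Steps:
E(L) = 2 - 2*L (E(L) = 2 - (L + L) = 2 - 2*L)
-31 + E(8)/(-32 + 51) = -31 + (2 - 2*8)/(-32 + 51) = -31 + (2 - 16)/19 = -31 - 14*1/19 = -31 - 14/19 = -603/19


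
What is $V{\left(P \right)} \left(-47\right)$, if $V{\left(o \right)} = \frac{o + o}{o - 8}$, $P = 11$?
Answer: $- \frac{1034}{3} \approx -344.67$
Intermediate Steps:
$V{\left(o \right)} = \frac{2 o}{-8 + o}$
$V{\left(P \right)} \left(-47\right) = 2 \cdot 11 \frac{1}{-8 + 11} \left(-47\right) = 2 \cdot 11 \cdot \frac{1}{3} \left(-47\right) = \frac{22}{3} \left(-47\right) = - \frac{1034}{3}$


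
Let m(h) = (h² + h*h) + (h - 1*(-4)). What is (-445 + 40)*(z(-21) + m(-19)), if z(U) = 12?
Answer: -291195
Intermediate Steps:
m(h) = 4 + h + 2*h² (m(h) = (h² + h²) + (h + 4) = 2*h² + (4 + h) = 4 + h + 2*h²)
(-445 + 40)*(z(-21) + m(-19)) = (-445 + 40)*(12 + (4 - 19 + 2*(-19)²)) = -405*(12 + (4 - 19 + 2*361)) = -405*(12 + (4 - 19 + 722)) = -405*(12 + 707) = -405*719 = -291195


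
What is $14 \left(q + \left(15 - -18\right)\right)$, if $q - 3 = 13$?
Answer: $686$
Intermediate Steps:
$q = 16$ ($q = 3 + 13 = 16$)
$14 \left(q + \left(15 - -18\right)\right) = 14 \left(16 + \left(15 - -18\right)\right) = 14 \left(16 + \left(15 + 18\right)\right) = 14 \left(16 + 33\right) = 14 \cdot 49 = 686$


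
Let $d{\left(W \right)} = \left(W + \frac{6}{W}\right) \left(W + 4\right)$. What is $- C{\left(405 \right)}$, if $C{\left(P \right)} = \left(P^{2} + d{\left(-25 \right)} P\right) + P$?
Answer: $- \frac{1895481}{5} \approx -3.791 \cdot 10^{5}$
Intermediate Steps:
$d{\left(W \right)} = \left(4 + W\right) \left(W + \frac{6}{W}\right)$ ($d{\left(W \right)} = \left(W + \frac{6}{W}\right) \left(4 + W\right) = \left(4 + W\right) \left(W + \frac{6}{W}\right)$)
$C{\left(P \right)} = P^{2} + \frac{13276 P}{25}$ ($C{\left(P \right)} = \left(P^{2} + \left(6 + \left(-25\right)^{2} + 4 \left(-25\right) + \frac{24}{-25}\right) P\right) + P = \left(P^{2} + \left(6 + 625 - 100 + 24 \left(- \frac{1}{25}\right)\right) P\right) + P = \left(P^{2} + \left(6 + 625 - 100 - \frac{24}{25}\right) P\right) + P = \left(P^{2} + \frac{13251 P}{25}\right) + P = P^{2} + \frac{13276 P}{25}$)
$- C{\left(405 \right)} = - \frac{405 \left(13276 + 25 \cdot 405\right)}{25} = - \frac{405 \left(13276 + 10125\right)}{25} = - \frac{405 \cdot 23401}{25} = \left(-1\right) \frac{1895481}{5} = - \frac{1895481}{5}$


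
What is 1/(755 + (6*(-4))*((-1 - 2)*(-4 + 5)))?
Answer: 1/827 ≈ 0.0012092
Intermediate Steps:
1/(755 + (6*(-4))*((-1 - 2)*(-4 + 5))) = 1/(755 - (-72)) = 1/(755 - 24*(-3)) = 1/(755 + 72) = 1/827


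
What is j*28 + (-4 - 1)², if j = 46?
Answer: 1313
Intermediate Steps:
j*28 + (-4 - 1)² = 46*28 + (-4 - 1)² = 1288 + (-5)² = 1288 + 25 = 1313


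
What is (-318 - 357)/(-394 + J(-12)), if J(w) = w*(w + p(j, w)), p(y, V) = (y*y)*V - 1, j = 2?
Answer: -675/338 ≈ -1.9970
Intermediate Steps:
p(y, V) = -1 + V*y² (p(y, V) = y²*V - 1 = V*y² - 1 = -1 + V*y²)
J(w) = w*(-1 + 5*w) (J(w) = w*(w + (-1 + w*2²)) = w*(w + (-1 + w*4)) = w*(w + (-1 + 4*w)) = w*(-1 + 5*w))
(-318 - 357)/(-394 + J(-12)) = (-318 - 357)/(-394 - 12*(-1 + 5*(-12))) = -675/(-394 - 12*(-1 - 60)) = -675/(-394 - 12*(-61)) = -675/(-394 + 732) = -675/338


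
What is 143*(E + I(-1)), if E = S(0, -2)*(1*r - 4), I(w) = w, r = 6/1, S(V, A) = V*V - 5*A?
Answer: 2717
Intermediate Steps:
S(V, A) = V**2 - 5*A
r = 6 (r = 6*1 = 6)
E = 20 (E = (0**2 - 5*(-2))*(1*6 - 4) = (0 + 10)*(6 - 4) = 10*2 = 20)
143*(E + I(-1)) = 143*(20 - 1) = 143*19 = 2717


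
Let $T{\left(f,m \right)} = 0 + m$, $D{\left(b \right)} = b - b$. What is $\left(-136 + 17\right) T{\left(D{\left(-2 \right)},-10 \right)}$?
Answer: $1190$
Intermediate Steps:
$D{\left(b \right)} = 0$
$T{\left(f,m \right)} = m$
$\left(-136 + 17\right) T{\left(D{\left(-2 \right)},-10 \right)} = \left(-136 + 17\right) \left(-10\right) = \left(-119\right) \left(-10\right) = 1190$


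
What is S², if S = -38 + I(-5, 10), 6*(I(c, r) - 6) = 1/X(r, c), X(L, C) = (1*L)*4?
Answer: 58967041/57600 ≈ 1023.7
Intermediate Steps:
X(L, C) = 4*L (X(L, C) = L*4 = 4*L)
I(c, r) = 6 + 1/(24*r) (I(c, r) = 6 + 1/(6*((4*r))) = 6 + (1/(4*r))/6 = 6 + 1/(24*r))
S = -7679/240 (S = -38 + (6 + (1/24)/10) = -38 + (6 + (1/24)*(⅒)) = -38 + (6 + 1/240) = -38 + 1441/240 = -7679/240 ≈ -31.996)
S² = (-7679/240)² = 58967041/57600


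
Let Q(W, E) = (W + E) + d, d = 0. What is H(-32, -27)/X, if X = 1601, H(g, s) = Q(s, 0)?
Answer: -27/1601 ≈ -0.016864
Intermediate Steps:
Q(W, E) = E + W (Q(W, E) = (W + E) + 0 = (E + W) + 0 = E + W)
H(g, s) = s (H(g, s) = 0 + s = s)
H(-32, -27)/X = -27/1601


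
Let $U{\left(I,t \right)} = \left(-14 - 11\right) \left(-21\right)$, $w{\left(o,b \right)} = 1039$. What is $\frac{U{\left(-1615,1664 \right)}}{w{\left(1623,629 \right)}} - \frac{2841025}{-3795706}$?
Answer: $\frac{4944570625}{3943738534} \approx 1.2538$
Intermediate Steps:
$U{\left(I,t \right)} = 525$ ($U{\left(I,t \right)} = \left(-25\right) \left(-21\right) = 525$)
$\frac{U{\left(-1615,1664 \right)}}{w{\left(1623,629 \right)}} - \frac{2841025}{-3795706} = \frac{525}{1039} - \frac{2841025}{-3795706} = 525 \cdot \frac{1}{1039} - - \frac{2841025}{3795706} = \frac{525}{1039} + \frac{2841025}{3795706} = \frac{4944570625}{3943738534}$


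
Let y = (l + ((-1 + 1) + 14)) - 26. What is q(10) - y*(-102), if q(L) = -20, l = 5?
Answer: -734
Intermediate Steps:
y = -7 (y = (5 + ((-1 + 1) + 14)) - 26 = (5 + (0 + 14)) - 26 = (5 + 14) - 26 = 19 - 26 = -7)
q(10) - y*(-102) = -20 - (-7)*(-102) = -20 - 1*714 = -20 - 714 = -734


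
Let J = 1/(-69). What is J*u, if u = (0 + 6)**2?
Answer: -12/23 ≈ -0.52174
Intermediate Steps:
J = -1/69 ≈ -0.014493
u = 36 (u = 6**2 = 36)
J*u = -1/69*36 = -12/23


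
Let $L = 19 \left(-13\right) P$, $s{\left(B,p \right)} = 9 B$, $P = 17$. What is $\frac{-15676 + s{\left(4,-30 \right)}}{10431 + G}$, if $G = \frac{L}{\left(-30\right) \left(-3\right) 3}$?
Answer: $- \frac{4222800}{2812171} \approx -1.5016$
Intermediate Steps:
$L = -4199$ ($L = 19 \left(-13\right) 17 = \left(-247\right) 17 = -4199$)
$G = - \frac{4199}{270}$ ($G = - \frac{4199}{\left(-30\right) \left(-3\right) 3} = - \frac{4199}{90 \cdot 3} = - \frac{4199}{270} \approx -15.552$)
$\frac{-15676 + s{\left(4,-30 \right)}}{10431 + G} = \frac{-15676 + 9 \cdot 4}{10431 - \frac{4199}{270}} = \frac{-15676 + 36}{\frac{2812171}{270}} = \left(-15640\right) \frac{270}{2812171} = - \frac{4222800}{2812171}$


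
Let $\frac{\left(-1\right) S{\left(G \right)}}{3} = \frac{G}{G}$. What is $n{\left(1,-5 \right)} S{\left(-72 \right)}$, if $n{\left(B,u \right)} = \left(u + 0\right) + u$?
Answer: $30$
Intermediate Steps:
$n{\left(B,u \right)} = 2 u$ ($n{\left(B,u \right)} = u + u = 2 u$)
$S{\left(G \right)} = -3$ ($S{\left(G \right)} = - 3 \frac{G}{G} = \left(-3\right) 1 = -3$)
$n{\left(1,-5 \right)} S{\left(-72 \right)} = 2 \left(-5\right) \left(-3\right) = \left(-10\right) \left(-3\right) = 30$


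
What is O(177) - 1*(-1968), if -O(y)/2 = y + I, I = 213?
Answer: 1188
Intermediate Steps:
O(y) = -426 - 2*y (O(y) = -2*(y + 213) = -2*(213 + y) = -426 - 2*y)
O(177) - 1*(-1968) = (-426 - 2*177) - 1*(-1968) = (-426 - 354) + 1968 = -780 + 1968 = 1188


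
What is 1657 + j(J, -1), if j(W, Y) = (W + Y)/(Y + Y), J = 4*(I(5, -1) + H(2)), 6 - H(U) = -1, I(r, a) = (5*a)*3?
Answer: 3347/2 ≈ 1673.5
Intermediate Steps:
I(r, a) = 15*a
H(U) = 7 (H(U) = 6 - 1*(-1) = 6 + 1 = 7)
J = -32 (J = 4*(15*(-1) + 7) = 4*(-15 + 7) = 4*(-8) = -32)
j(W, Y) = (W + Y)/(2*Y) (j(W, Y) = (W + Y)/((2*Y)) = (W + Y)*(1/(2*Y)) = (W + Y)/(2*Y))
1657 + j(J, -1) = 1657 + (1/2)*(-32 - 1)/(-1) = 1657 + (1/2)*(-1)*(-33) = 1657 + 33/2 = 3347/2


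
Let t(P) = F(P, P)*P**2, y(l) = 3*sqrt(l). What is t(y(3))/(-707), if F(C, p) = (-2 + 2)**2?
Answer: 0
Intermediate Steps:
F(C, p) = 0 (F(C, p) = 0**2 = 0)
t(P) = 0 (t(P) = 0*P**2 = 0)
t(y(3))/(-707) = 0/(-707) = 0*(-1/707) = 0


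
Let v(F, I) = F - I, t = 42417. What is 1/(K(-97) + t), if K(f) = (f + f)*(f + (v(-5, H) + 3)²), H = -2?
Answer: 1/61235 ≈ 1.6331e-5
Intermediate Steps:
K(f) = 2*f² (K(f) = (f + f)*(f + ((-5 - 1*(-2)) + 3)²) = (2*f)*(f + ((-5 + 2) + 3)²) = (2*f)*(f + (-3 + 3)²) = (2*f)*(f + 0²) = (2*f)*(f + 0) = (2*f)*f = 2*f²)
1/(K(-97) + t) = 1/(2*(-97)² + 42417) = 1/(2*9409 + 42417) = 1/(18818 + 42417) = 1/61235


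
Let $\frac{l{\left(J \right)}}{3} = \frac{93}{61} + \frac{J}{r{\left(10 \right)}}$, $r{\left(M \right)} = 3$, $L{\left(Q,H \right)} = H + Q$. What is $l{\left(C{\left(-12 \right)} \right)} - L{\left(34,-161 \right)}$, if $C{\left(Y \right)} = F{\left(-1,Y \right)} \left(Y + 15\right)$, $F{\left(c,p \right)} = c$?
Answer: $\frac{7843}{61} \approx 128.57$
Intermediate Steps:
$C{\left(Y \right)} = -15 - Y$ ($C{\left(Y \right)} = - (Y + 15) = - (15 + Y) = -15 - Y$)
$l{\left(J \right)} = \frac{279}{61} + J$ ($l{\left(J \right)} = 3 \left(\frac{93}{61} + \frac{J}{3}\right) = \frac{279}{61} + J$)
$l{\left(C{\left(-12 \right)} \right)} - L{\left(34,-161 \right)} = \left(\frac{279}{61} - 3\right) - \left(-161 + 34\right) = \left(\frac{279}{61} + \left(-15 + 12\right)\right) - -127 = \left(\frac{279}{61} - 3\right) + 127 = \frac{96}{61} + 127 = \frac{7843}{61}$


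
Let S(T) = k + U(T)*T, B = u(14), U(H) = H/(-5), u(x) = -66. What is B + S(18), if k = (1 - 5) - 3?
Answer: -689/5 ≈ -137.80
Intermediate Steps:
U(H) = -H/5 (U(H) = H*(-1/5) = -H/5)
k = -7 (k = -4 - 3 = -7)
B = -66
S(T) = -7 - T**2/5 (S(T) = -7 + (-T/5)*T = -7 - T**2/5)
B + S(18) = -66 + (-7 - 1/5*18**2) = -66 + (-7 - 1/5*324) = -66 + (-7 - 324/5) = -66 - 359/5 = -689/5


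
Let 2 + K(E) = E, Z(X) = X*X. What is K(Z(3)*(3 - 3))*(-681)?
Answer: 1362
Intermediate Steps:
Z(X) = X**2
K(E) = -2 + E
K(Z(3)*(3 - 3))*(-681) = (-2 + 3**2*(3 - 3))*(-681) = (-2 + 9*0)*(-681) = (-2 + 0)*(-681) = -2*(-681) = 1362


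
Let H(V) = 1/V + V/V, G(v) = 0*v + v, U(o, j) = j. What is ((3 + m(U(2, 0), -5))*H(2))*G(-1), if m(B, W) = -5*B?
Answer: -9/2 ≈ -4.5000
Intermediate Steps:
G(v) = v (G(v) = 0 + v = v)
H(V) = 1 + 1/V (H(V) = 1/V + 1 = 1 + 1/V)
((3 + m(U(2, 0), -5))*H(2))*G(-1) = ((3 - 5*0)*((1 + 2)/2))*(-1) = ((3 + 0)*((½)*3))*(-1) = (3*(3/2))*(-1) = (9/2)*(-1) = -9/2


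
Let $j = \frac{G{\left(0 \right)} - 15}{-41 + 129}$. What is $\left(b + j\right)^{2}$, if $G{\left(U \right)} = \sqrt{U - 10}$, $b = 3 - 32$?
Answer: $\frac{\left(2567 - i \sqrt{10}\right)^{2}}{7744} \approx 850.91 - 2.0965 i$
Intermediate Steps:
$b = -29$ ($b = 3 - 32 = -29$)
$G{\left(U \right)} = \sqrt{-10 + U}$
$j = - \frac{15}{88} + \frac{i \sqrt{10}}{88}$ ($j = \frac{\sqrt{-10 + 0} - 15}{-41 + 129} = \frac{\sqrt{-10} - 15}{88} = \left(i \sqrt{10} - 15\right) \frac{1}{88} = \left(-15 + i \sqrt{10}\right) \frac{1}{88} = - \frac{15}{88} + \frac{i \sqrt{10}}{88} \approx -0.17045 + 0.035935 i$)
$\left(b + j\right)^{2} = \left(-29 - \left(\frac{15}{88} - \frac{i \sqrt{10}}{88}\right)\right)^{2} = \left(- \frac{2567}{88} + \frac{i \sqrt{10}}{88}\right)^{2}$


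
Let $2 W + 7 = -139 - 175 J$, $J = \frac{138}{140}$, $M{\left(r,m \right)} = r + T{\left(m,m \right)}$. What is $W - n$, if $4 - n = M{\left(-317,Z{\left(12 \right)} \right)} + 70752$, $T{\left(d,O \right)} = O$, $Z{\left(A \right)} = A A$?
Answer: $\frac{281663}{4} \approx 70416.0$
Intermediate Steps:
$Z{\left(A \right)} = A^{2}$
$M{\left(r,m \right)} = m + r$ ($M{\left(r,m \right)} = r + m = m + r$)
$J = \frac{69}{70}$ ($J = 138 \cdot \frac{1}{140} = \frac{69}{70} \approx 0.98571$)
$n = -70575$ ($n = 4 - \left(\left(12^{2} - 317\right) + 70752\right) = 4 - \left(\left(144 - 317\right) + 70752\right) = 4 - \left(-173 + 70752\right) = 4 - 70579 = -70575$)
$W = - \frac{637}{4}$ ($W = - \frac{7}{2} + \frac{-139 - \frac{345}{2}}{2} = - \frac{7}{2} + \frac{1}{2} \left(- \frac{623}{2}\right) = - \frac{7}{2} - \frac{623}{4} = - \frac{637}{4} \approx -159.25$)
$W - n = - \frac{637}{4} - -70575 = - \frac{637}{4} + 70575 = \frac{281663}{4}$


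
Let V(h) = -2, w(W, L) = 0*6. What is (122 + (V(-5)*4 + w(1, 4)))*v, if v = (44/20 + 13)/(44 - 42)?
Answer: 4332/5 ≈ 866.40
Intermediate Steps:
w(W, L) = 0
v = 38/5 (v = (44*(1/20) + 13)/2 = (11/5 + 13)*(1/2) = (76/5)*(1/2) = 38/5 ≈ 7.6000)
(122 + (V(-5)*4 + w(1, 4)))*v = (122 + (-2*4 + 0))*(38/5) = (122 + (-8 + 0))*(38/5) = (122 - 8)*(38/5) = 114*(38/5) = 4332/5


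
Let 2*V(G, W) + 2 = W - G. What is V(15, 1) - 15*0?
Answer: -8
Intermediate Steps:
V(G, W) = -1 + W/2 - G/2 (V(G, W) = -1 + (W - G)/2 = -1 + (W/2 - G/2) = -1 + W/2 - G/2)
V(15, 1) - 15*0 = (-1 + (½)*1 - ½*15) - 15*0 = (-1 + ½ - 15/2) - 1*0 = -8 + 0 = -8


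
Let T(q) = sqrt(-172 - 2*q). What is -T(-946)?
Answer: -2*sqrt(430) ≈ -41.473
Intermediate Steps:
-T(-946) = -sqrt(-172 - 2*(-946)) = -sqrt(-172 + 1892) = -sqrt(1720) = -2*sqrt(430)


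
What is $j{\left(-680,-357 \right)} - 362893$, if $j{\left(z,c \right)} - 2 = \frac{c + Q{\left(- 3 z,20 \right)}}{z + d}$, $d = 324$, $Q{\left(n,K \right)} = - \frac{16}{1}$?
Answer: $- \frac{129188823}{356} \approx -3.6289 \cdot 10^{5}$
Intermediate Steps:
$Q{\left(n,K \right)} = -16$ ($Q{\left(n,K \right)} = \left(-16\right) 1 = -16$)
$j{\left(z,c \right)} = 2 + \frac{-16 + c}{324 + z}$ ($j{\left(z,c \right)} = 2 + \frac{c - 16}{z + 324} = 2 + \frac{-16 + c}{324 + z}$)
$j{\left(-680,-357 \right)} - 362893 = \frac{632 - 357 + 2 \left(-680\right)}{324 - 680} - 362893 = \frac{632 - 357 - 1360}{-356} - 362893 = \left(- \frac{1}{356}\right) \left(-1085\right) - 362893 = \frac{1085}{356} - 362893 = - \frac{129188823}{356}$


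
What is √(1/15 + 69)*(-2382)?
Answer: -1588*√3885/5 ≈ -19796.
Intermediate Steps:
√(1/15 + 69)*(-2382) = √(1036/15)*(-2382) = (2*√3885/15)*(-2382) = -1588*√3885/5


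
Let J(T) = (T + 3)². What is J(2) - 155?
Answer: -130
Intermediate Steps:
J(T) = (3 + T)²
J(2) - 155 = (3 + 2)² - 155 = 5² - 155 = 25 - 155 = -130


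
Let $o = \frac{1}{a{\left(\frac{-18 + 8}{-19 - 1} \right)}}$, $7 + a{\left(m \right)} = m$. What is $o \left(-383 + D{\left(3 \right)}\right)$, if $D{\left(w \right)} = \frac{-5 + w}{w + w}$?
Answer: $\frac{2300}{39} \approx 58.974$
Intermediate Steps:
$a{\left(m \right)} = -7 + m$
$D{\left(w \right)} = \frac{-5 + w}{2 w}$
$o = - \frac{2}{13}$ ($o = \frac{1}{-7 + \frac{-18 + 8}{-19 - 1}} = \frac{1}{-7 - \frac{10}{-20}} = \frac{1}{-7 - - \frac{1}{2}} = \frac{1}{-7 + \frac{1}{2}} = \frac{1}{- \frac{13}{2}} = - \frac{2}{13} \approx -0.15385$)
$o \left(-383 + D{\left(3 \right)}\right) = - \frac{2 \left(-383 + \frac{-5 + 3}{2 \cdot 3}\right)}{13} = - \frac{2 \left(-383 + \frac{1}{2} \cdot \frac{1}{3} \left(-2\right)\right)}{13} = - \frac{2 \left(-383 - \frac{1}{3}\right)}{13} = \left(- \frac{2}{13}\right) \left(- \frac{1150}{3}\right) = \frac{2300}{39}$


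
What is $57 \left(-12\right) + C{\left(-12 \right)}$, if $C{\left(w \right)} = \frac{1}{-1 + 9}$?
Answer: $- \frac{5471}{8} \approx -683.88$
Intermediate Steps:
$C{\left(w \right)} = \frac{1}{8}$
$57 \left(-12\right) + C{\left(-12 \right)} = 57 \left(-12\right) + \frac{1}{8} = -684 + \frac{1}{8} = - \frac{5471}{8}$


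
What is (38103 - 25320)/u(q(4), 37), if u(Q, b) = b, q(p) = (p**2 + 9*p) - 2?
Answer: 12783/37 ≈ 345.49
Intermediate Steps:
q(p) = -2 + p**2 + 9*p
(38103 - 25320)/u(q(4), 37) = (38103 - 25320)/37 = 12783*(1/37) = 12783/37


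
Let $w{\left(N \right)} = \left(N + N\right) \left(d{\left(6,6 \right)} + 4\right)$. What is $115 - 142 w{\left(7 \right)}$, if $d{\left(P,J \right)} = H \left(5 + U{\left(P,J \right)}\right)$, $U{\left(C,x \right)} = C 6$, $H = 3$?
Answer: $-252361$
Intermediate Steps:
$U{\left(C,x \right)} = 6 C$
$d{\left(P,J \right)} = 15 + 18 P$ ($d{\left(P,J \right)} = 3 \left(5 + 6 P\right) = 15 + 18 P$)
$w{\left(N \right)} = 254 N$ ($w{\left(N \right)} = \left(N + N\right) \left(\left(15 + 18 \cdot 6\right) + 4\right) = 2 N \left(\left(15 + 108\right) + 4\right) = 2 N \left(123 + 4\right) = 2 N 127 = 254 N$)
$115 - 142 w{\left(7 \right)} = 115 - 142 \cdot 254 \cdot 7 = 115 - 252476 = -252361$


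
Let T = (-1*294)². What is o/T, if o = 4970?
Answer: 355/6174 ≈ 0.057499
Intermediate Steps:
T = 86436 (T = (-294)² = 86436)
o/T = 4970/86436 = 4970*(1/86436) = 355/6174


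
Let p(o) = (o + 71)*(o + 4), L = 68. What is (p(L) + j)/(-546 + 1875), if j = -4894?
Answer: 5114/1329 ≈ 3.8480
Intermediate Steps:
p(o) = (4 + o)*(71 + o) (p(o) = (71 + o)*(4 + o) = (4 + o)*(71 + o))
(p(L) + j)/(-546 + 1875) = ((284 + 68² + 75*68) - 4894)/(-546 + 1875) = ((284 + 4624 + 5100) - 4894)/1329 = (10008 - 4894)*(1/1329) = 5114*(1/1329) = 5114/1329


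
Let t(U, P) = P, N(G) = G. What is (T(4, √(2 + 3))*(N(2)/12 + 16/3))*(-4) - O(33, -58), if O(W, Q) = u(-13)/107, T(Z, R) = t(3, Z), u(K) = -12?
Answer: -9404/107 ≈ -87.888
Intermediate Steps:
T(Z, R) = Z
O(W, Q) = -12/107
(T(4, √(2 + 3))*(N(2)/12 + 16/3))*(-4) - O(33, -58) = (4*(2/12 + 16/3))*(-4) - 1*(-12/107) = (4*(2*(1/12) + 16*(⅓)))*(-4) + 12/107 = (4*(⅙ + 16/3))*(-4) + 12/107 = (4*(11/2))*(-4) + 12/107 = 22*(-4) + 12/107 = -88 + 12/107 = -9404/107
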